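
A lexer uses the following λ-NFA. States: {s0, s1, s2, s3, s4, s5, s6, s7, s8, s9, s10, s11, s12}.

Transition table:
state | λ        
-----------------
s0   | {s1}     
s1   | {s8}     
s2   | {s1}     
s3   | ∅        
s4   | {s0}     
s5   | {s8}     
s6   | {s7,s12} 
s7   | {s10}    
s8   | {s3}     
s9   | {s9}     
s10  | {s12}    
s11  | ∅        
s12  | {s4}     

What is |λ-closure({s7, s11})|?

Start with {s7, s11}.
From s7 via λ: add s10.
From s10 via λ: add s12.
From s12 via λ: add s4.
From s4 via λ: add s0.
From s0 via λ: add s1.
From s1 via λ: add s8.
From s8 via λ: add s3.
λ-closure = {s0, s1, s3, s4, s7, s8, s10, s11, s12}, which has 9 states.

9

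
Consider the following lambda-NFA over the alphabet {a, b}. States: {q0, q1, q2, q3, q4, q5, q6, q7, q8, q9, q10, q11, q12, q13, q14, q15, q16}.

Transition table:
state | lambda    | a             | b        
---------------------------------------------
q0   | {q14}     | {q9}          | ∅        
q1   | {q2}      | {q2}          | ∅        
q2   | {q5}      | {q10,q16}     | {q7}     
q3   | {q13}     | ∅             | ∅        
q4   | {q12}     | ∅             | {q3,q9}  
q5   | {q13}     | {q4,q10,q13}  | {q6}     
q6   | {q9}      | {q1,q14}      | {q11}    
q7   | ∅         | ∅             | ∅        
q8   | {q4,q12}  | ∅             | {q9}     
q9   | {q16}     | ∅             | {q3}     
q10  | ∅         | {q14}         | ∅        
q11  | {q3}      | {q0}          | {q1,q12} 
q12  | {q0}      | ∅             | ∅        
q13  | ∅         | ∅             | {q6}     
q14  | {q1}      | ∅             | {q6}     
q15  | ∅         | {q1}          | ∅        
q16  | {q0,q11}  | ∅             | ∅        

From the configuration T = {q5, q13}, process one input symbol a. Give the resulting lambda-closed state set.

q5 on a → {q4, q10, q13}.
No a-transition from q13.
Union after reading a: {q4, q10, q13}.
Now take the lambda-closure:
From q4 via lambda: add q12.
From q12 via lambda: add q0.
From q0 via lambda: add q14.
From q14 via lambda: add q1.
From q1 via lambda: add q2.
From q2 via lambda: add q5.
No new states can be added; the closed set is {q0, q1, q2, q4, q5, q10, q12, q13, q14}.

{q0, q1, q2, q4, q5, q10, q12, q13, q14}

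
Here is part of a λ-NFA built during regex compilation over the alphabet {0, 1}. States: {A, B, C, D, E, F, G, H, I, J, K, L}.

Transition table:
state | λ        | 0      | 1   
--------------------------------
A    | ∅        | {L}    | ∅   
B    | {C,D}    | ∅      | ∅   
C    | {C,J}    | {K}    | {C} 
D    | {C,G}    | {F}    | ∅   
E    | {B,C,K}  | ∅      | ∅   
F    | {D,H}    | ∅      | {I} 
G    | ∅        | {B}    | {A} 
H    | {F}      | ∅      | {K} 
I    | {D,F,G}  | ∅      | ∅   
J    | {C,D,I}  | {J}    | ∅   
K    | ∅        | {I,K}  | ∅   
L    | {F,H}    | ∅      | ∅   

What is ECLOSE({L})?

Start with {L}.
From L via λ: add F, H.
From F via λ: add D.
From D via λ: add C, G.
From C via λ: add J.
From J via λ: add I.
No new states can be added; the closed set is {C, D, F, G, H, I, J, L}.

{C, D, F, G, H, I, J, L}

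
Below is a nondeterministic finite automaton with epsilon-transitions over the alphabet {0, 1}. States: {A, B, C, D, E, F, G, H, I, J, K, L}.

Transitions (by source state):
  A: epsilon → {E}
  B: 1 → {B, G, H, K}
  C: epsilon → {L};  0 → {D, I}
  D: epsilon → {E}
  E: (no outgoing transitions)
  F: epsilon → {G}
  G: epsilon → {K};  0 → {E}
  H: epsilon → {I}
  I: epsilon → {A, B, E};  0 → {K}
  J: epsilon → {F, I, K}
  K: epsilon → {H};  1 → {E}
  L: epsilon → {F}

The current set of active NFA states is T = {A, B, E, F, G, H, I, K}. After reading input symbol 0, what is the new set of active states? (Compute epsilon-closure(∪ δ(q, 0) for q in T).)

{A, B, E, H, I, K}

G on 0 → {E}.
I on 0 → {K}.
No 0-transition from A, B, E, F, H, K.
Union after reading 0: {E, K}.
Now take the epsilon-closure:
From K via epsilon: add H.
From H via epsilon: add I.
From I via epsilon: add A, B.
No new states can be added; the closed set is {A, B, E, H, I, K}.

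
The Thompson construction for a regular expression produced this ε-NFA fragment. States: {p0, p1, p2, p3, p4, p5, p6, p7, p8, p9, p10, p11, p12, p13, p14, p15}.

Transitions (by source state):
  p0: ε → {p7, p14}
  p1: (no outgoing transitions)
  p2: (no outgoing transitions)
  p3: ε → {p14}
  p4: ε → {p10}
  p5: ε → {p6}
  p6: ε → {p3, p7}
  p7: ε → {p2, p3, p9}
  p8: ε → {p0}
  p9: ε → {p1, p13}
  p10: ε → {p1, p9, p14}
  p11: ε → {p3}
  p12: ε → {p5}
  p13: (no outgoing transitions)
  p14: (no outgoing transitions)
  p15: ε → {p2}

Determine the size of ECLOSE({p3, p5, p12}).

Start with {p3, p5, p12}.
From p3 via ε: add p14.
From p5 via ε: add p6.
From p6 via ε: add p7.
From p7 via ε: add p2, p9.
From p9 via ε: add p1, p13.
ε-closure = {p1, p2, p3, p5, p6, p7, p9, p12, p13, p14}, which has 10 states.

10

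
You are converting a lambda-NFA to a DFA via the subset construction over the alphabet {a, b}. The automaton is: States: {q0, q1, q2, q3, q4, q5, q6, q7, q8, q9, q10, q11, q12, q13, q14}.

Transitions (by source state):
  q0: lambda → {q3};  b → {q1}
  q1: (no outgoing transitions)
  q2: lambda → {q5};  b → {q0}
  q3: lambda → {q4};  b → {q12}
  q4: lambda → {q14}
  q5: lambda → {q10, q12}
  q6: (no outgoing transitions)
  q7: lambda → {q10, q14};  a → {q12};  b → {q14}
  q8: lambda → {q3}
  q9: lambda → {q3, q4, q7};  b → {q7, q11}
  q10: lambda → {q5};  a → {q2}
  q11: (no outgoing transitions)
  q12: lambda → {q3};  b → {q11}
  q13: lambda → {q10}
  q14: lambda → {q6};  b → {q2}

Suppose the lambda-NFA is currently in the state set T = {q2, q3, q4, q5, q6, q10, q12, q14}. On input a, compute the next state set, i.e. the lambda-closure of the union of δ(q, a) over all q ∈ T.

q10 on a → {q2}.
No a-transition from q2, q3, q4, q5, q6, q12, q14.
Union after reading a: {q2}.
Now take the lambda-closure:
From q2 via lambda: add q5.
From q5 via lambda: add q10, q12.
From q12 via lambda: add q3.
From q3 via lambda: add q4.
From q4 via lambda: add q14.
From q14 via lambda: add q6.
No new states can be added; the closed set is {q2, q3, q4, q5, q6, q10, q12, q14}.

{q2, q3, q4, q5, q6, q10, q12, q14}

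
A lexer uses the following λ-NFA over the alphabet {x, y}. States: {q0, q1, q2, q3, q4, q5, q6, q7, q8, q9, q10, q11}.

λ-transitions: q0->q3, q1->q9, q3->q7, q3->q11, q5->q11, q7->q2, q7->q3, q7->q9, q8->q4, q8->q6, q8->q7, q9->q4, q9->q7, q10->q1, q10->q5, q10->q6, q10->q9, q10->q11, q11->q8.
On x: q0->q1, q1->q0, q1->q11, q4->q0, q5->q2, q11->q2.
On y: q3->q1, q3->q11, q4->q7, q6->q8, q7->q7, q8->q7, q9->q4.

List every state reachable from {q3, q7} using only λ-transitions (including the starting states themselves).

{q2, q3, q4, q6, q7, q8, q9, q11}

Start with {q3, q7}.
From q3 via λ: add q11.
From q7 via λ: add q2, q9.
From q9 via λ: add q4.
From q11 via λ: add q8.
From q8 via λ: add q6.
No new states can be added; the closed set is {q2, q3, q4, q6, q7, q8, q9, q11}.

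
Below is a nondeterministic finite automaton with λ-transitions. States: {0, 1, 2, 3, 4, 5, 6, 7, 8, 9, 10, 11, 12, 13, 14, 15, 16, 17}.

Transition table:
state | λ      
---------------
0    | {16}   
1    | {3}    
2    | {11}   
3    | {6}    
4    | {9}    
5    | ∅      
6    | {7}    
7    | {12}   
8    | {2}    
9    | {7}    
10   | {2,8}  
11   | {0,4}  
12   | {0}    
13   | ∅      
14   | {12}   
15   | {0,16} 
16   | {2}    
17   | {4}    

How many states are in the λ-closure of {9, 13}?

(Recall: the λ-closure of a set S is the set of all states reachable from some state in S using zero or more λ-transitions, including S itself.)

9

Start with {9, 13}.
From 9 via λ: add 7.
From 7 via λ: add 12.
From 12 via λ: add 0.
From 0 via λ: add 16.
From 16 via λ: add 2.
From 2 via λ: add 11.
From 11 via λ: add 4.
λ-closure = {0, 2, 4, 7, 9, 11, 12, 13, 16}, which has 9 states.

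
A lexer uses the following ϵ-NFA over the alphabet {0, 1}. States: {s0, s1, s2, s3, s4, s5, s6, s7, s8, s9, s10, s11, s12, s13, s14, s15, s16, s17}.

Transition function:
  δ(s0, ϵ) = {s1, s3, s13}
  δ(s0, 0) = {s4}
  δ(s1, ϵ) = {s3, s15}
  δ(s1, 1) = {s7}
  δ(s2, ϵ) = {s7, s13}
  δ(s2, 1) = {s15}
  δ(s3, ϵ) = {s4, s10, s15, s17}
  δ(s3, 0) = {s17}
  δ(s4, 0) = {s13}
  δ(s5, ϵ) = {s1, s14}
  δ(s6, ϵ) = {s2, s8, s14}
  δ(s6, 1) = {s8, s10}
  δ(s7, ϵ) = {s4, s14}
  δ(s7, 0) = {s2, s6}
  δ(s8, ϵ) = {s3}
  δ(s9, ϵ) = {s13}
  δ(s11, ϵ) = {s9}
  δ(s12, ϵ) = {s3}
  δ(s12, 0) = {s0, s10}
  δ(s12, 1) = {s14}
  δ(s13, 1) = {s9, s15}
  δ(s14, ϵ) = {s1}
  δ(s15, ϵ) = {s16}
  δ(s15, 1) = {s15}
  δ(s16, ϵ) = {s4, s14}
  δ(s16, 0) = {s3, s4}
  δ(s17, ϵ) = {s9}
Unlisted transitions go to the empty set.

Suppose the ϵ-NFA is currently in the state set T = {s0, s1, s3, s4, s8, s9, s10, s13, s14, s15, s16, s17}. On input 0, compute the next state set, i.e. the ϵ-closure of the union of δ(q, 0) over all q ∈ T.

{s1, s3, s4, s9, s10, s13, s14, s15, s16, s17}

s0 on 0 → {s4}.
s3 on 0 → {s17}.
s4 on 0 → {s13}.
s16 on 0 → {s3, s4}.
No 0-transition from s1, s8, s9, s10, s13, s14, s15, s17.
Union after reading 0: {s3, s4, s13, s17}.
Now take the ϵ-closure:
From s3 via ϵ: add s10, s15.
From s17 via ϵ: add s9.
From s15 via ϵ: add s16.
From s16 via ϵ: add s14.
From s14 via ϵ: add s1.
No new states can be added; the closed set is {s1, s3, s4, s9, s10, s13, s14, s15, s16, s17}.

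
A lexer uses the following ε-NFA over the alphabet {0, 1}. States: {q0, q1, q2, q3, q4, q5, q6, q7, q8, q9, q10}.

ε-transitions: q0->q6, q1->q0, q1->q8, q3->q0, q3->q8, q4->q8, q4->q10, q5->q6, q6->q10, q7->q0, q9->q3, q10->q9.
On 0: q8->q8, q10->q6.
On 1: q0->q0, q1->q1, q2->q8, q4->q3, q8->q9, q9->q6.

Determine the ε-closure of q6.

{q0, q3, q6, q8, q9, q10}

Start with {q6}.
From q6 via ε: add q10.
From q10 via ε: add q9.
From q9 via ε: add q3.
From q3 via ε: add q0, q8.
No new states can be added; the closed set is {q0, q3, q6, q8, q9, q10}.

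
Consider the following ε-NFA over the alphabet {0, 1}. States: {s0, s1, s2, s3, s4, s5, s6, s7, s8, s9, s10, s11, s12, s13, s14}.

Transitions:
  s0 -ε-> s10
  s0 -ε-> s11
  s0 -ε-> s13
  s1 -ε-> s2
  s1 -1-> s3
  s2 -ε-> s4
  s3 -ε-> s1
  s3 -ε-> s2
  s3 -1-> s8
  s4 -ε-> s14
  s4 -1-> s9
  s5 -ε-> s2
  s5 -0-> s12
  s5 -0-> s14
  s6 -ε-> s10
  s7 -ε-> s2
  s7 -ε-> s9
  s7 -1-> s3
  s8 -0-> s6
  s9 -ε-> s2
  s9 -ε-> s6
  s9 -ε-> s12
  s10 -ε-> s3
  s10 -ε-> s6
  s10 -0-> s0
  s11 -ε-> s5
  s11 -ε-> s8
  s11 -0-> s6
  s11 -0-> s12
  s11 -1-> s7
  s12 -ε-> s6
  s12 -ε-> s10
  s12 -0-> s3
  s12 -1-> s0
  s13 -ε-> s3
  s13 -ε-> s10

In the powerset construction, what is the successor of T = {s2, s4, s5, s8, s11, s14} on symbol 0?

{s1, s2, s3, s4, s6, s10, s12, s14}

s5 on 0 → {s12, s14}.
s8 on 0 → {s6}.
s11 on 0 → {s6, s12}.
No 0-transition from s2, s4, s14.
Union after reading 0: {s6, s12, s14}.
Now take the ε-closure:
From s6 via ε: add s10.
From s10 via ε: add s3.
From s3 via ε: add s1, s2.
From s2 via ε: add s4.
No new states can be added; the closed set is {s1, s2, s3, s4, s6, s10, s12, s14}.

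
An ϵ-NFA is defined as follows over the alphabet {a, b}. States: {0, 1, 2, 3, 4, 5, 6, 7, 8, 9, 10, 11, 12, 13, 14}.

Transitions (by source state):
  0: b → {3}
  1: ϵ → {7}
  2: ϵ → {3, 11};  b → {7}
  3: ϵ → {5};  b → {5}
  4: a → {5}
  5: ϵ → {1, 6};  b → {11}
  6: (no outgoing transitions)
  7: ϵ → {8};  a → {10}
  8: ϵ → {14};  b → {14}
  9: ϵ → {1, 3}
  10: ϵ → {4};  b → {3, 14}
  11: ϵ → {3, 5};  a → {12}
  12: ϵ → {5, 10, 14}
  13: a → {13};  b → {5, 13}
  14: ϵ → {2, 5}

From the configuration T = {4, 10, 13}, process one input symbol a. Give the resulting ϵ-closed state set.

4 on a → {5}.
13 on a → {13}.
No a-transition from 10.
Union after reading a: {5, 13}.
Now take the ϵ-closure:
From 5 via ϵ: add 1, 6.
From 1 via ϵ: add 7.
From 7 via ϵ: add 8.
From 8 via ϵ: add 14.
From 14 via ϵ: add 2.
From 2 via ϵ: add 3, 11.
No new states can be added; the closed set is {1, 2, 3, 5, 6, 7, 8, 11, 13, 14}.

{1, 2, 3, 5, 6, 7, 8, 11, 13, 14}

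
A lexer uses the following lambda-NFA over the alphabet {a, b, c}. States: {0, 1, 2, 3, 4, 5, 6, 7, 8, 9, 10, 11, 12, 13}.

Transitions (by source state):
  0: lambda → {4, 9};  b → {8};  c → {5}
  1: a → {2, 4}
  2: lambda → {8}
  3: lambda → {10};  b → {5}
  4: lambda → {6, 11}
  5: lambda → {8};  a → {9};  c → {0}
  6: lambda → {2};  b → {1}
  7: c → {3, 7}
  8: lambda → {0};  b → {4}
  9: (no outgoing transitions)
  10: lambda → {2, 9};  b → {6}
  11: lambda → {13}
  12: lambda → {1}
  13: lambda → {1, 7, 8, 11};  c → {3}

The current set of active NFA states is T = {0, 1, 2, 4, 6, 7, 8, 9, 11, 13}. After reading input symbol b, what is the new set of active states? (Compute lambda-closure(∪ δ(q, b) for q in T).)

{0, 1, 2, 4, 6, 7, 8, 9, 11, 13}

0 on b → {8}.
6 on b → {1}.
8 on b → {4}.
No b-transition from 1, 2, 4, 7, 9, 11, 13.
Union after reading b: {1, 4, 8}.
Now take the lambda-closure:
From 4 via lambda: add 6, 11.
From 8 via lambda: add 0.
From 0 via lambda: add 9.
From 6 via lambda: add 2.
From 11 via lambda: add 13.
From 13 via lambda: add 7.
No new states can be added; the closed set is {0, 1, 2, 4, 6, 7, 8, 9, 11, 13}.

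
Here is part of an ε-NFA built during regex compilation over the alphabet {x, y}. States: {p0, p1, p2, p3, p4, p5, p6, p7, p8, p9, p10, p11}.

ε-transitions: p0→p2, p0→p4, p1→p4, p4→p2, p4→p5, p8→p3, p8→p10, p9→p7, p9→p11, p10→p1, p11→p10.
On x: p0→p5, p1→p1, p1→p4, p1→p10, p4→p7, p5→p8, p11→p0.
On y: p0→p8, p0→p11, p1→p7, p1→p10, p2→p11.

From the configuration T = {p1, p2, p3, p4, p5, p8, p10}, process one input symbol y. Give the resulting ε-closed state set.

p1 on y → {p7, p10}.
p2 on y → {p11}.
No y-transition from p3, p4, p5, p8, p10.
Union after reading y: {p7, p10, p11}.
Now take the ε-closure:
From p10 via ε: add p1.
From p1 via ε: add p4.
From p4 via ε: add p2, p5.
No new states can be added; the closed set is {p1, p2, p4, p5, p7, p10, p11}.

{p1, p2, p4, p5, p7, p10, p11}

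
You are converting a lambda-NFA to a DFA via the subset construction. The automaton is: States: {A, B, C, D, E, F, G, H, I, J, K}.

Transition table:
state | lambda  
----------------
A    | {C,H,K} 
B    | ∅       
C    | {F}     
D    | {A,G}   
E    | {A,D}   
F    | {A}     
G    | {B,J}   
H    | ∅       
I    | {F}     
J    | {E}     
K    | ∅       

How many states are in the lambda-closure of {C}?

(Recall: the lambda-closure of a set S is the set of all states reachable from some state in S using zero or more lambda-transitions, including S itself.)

Start with {C}.
From C via lambda: add F.
From F via lambda: add A.
From A via lambda: add H, K.
lambda-closure = {A, C, F, H, K}, which has 5 states.

5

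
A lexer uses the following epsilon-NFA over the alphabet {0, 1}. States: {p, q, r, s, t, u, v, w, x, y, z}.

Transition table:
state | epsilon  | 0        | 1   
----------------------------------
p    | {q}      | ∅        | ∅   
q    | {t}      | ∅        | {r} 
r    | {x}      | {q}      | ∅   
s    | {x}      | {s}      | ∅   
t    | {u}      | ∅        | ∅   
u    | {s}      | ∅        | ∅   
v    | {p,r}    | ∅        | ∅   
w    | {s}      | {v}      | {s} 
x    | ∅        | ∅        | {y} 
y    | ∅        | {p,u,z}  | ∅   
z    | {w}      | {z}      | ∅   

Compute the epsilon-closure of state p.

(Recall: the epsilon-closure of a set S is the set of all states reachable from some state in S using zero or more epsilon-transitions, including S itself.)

{p, q, s, t, u, x}

Start with {p}.
From p via epsilon: add q.
From q via epsilon: add t.
From t via epsilon: add u.
From u via epsilon: add s.
From s via epsilon: add x.
No new states can be added; the closed set is {p, q, s, t, u, x}.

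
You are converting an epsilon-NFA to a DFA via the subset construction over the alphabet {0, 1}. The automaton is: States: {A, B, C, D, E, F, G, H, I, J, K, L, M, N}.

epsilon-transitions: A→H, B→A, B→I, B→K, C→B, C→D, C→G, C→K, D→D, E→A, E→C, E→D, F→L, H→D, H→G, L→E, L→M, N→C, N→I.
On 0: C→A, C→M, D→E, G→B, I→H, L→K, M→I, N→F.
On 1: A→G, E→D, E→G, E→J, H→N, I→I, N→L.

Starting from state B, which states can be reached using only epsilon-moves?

Start with {B}.
From B via epsilon: add A, I, K.
From A via epsilon: add H.
From H via epsilon: add D, G.
No new states can be added; the closed set is {A, B, D, G, H, I, K}.

{A, B, D, G, H, I, K}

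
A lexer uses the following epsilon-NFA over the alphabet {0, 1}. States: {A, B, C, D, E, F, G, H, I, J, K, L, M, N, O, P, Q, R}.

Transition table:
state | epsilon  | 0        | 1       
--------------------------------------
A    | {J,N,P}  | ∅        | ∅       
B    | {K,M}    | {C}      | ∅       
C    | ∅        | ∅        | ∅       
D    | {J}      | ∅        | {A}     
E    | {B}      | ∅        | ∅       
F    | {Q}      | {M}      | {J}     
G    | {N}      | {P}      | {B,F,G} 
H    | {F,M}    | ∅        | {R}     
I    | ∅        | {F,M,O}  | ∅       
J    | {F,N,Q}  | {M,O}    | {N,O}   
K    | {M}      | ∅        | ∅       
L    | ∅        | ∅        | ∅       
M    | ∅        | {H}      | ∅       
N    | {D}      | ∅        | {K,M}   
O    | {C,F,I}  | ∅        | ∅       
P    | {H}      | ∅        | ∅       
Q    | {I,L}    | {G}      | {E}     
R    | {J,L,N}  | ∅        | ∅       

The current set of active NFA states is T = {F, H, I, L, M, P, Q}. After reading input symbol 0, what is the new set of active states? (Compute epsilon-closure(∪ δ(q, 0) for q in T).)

{C, D, F, G, H, I, J, L, M, N, O, Q}

F on 0 → {M}.
I on 0 → {F, M, O}.
M on 0 → {H}.
Q on 0 → {G}.
No 0-transition from H, L, P.
Union after reading 0: {F, G, H, M, O}.
Now take the epsilon-closure:
From F via epsilon: add Q.
From G via epsilon: add N.
From O via epsilon: add C, I.
From N via epsilon: add D.
From Q via epsilon: add L.
From D via epsilon: add J.
No new states can be added; the closed set is {C, D, F, G, H, I, J, L, M, N, O, Q}.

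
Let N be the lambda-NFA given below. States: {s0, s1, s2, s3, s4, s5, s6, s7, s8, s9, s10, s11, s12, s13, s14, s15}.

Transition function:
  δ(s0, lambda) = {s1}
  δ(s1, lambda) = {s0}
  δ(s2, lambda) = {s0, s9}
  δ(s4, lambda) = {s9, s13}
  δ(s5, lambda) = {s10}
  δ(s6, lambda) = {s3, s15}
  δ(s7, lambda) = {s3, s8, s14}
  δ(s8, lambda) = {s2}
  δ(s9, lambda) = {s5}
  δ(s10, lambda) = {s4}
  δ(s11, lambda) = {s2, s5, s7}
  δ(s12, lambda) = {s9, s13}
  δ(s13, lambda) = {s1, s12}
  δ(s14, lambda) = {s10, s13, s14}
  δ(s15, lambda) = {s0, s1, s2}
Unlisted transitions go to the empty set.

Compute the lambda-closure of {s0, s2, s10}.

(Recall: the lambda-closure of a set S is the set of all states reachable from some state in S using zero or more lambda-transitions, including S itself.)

{s0, s1, s2, s4, s5, s9, s10, s12, s13}

Start with {s0, s2, s10}.
From s0 via lambda: add s1.
From s2 via lambda: add s9.
From s10 via lambda: add s4.
From s4 via lambda: add s13.
From s9 via lambda: add s5.
From s13 via lambda: add s12.
No new states can be added; the closed set is {s0, s1, s2, s4, s5, s9, s10, s12, s13}.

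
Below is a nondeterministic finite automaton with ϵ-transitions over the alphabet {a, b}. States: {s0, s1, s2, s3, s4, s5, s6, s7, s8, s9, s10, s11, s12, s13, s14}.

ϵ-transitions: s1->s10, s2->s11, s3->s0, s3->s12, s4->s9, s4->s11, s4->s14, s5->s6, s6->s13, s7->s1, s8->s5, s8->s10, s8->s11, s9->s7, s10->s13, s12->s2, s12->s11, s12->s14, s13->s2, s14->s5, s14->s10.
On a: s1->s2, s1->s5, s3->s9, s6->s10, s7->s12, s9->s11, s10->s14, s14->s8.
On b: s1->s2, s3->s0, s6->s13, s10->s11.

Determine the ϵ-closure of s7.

Start with {s7}.
From s7 via ϵ: add s1.
From s1 via ϵ: add s10.
From s10 via ϵ: add s13.
From s13 via ϵ: add s2.
From s2 via ϵ: add s11.
No new states can be added; the closed set is {s1, s2, s7, s10, s11, s13}.

{s1, s2, s7, s10, s11, s13}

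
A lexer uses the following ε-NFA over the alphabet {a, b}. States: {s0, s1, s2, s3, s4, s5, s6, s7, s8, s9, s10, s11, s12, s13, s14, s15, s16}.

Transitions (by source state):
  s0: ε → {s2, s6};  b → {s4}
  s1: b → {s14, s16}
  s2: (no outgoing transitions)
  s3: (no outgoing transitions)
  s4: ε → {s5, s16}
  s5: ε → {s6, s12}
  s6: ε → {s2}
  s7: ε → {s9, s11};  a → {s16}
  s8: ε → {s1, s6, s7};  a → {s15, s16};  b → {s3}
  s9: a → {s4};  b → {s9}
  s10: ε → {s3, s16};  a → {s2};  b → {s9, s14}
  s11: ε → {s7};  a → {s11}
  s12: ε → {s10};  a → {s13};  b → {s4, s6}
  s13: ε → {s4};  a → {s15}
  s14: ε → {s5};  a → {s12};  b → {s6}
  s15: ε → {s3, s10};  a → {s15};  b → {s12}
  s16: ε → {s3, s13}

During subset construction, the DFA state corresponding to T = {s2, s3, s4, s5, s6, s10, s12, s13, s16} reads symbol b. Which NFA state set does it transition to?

s10 on b → {s9, s14}.
s12 on b → {s4, s6}.
No b-transition from s2, s3, s4, s5, s6, s13, s16.
Union after reading b: {s4, s6, s9, s14}.
Now take the ε-closure:
From s4 via ε: add s5, s16.
From s6 via ε: add s2.
From s5 via ε: add s12.
From s16 via ε: add s3, s13.
From s12 via ε: add s10.
No new states can be added; the closed set is {s2, s3, s4, s5, s6, s9, s10, s12, s13, s14, s16}.

{s2, s3, s4, s5, s6, s9, s10, s12, s13, s14, s16}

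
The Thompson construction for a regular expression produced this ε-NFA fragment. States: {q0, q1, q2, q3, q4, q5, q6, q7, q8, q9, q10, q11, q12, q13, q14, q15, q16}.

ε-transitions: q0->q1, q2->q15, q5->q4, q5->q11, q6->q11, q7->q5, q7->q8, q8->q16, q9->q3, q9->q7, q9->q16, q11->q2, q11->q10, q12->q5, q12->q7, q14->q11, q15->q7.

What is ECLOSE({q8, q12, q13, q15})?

Start with {q8, q12, q13, q15}.
From q8 via ε: add q16.
From q12 via ε: add q5, q7.
From q5 via ε: add q4, q11.
From q11 via ε: add q2, q10.
No new states can be added; the closed set is {q2, q4, q5, q7, q8, q10, q11, q12, q13, q15, q16}.

{q2, q4, q5, q7, q8, q10, q11, q12, q13, q15, q16}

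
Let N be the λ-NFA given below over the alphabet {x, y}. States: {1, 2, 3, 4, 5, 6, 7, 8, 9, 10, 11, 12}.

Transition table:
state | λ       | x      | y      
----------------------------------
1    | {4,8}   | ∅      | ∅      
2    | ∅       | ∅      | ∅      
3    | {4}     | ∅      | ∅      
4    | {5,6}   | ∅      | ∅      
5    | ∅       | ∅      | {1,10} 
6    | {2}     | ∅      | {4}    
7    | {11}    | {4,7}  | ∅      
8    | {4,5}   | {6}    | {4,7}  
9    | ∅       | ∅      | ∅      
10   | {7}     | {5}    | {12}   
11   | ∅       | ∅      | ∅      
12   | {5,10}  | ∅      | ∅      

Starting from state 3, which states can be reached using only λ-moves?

Start with {3}.
From 3 via λ: add 4.
From 4 via λ: add 5, 6.
From 6 via λ: add 2.
No new states can be added; the closed set is {2, 3, 4, 5, 6}.

{2, 3, 4, 5, 6}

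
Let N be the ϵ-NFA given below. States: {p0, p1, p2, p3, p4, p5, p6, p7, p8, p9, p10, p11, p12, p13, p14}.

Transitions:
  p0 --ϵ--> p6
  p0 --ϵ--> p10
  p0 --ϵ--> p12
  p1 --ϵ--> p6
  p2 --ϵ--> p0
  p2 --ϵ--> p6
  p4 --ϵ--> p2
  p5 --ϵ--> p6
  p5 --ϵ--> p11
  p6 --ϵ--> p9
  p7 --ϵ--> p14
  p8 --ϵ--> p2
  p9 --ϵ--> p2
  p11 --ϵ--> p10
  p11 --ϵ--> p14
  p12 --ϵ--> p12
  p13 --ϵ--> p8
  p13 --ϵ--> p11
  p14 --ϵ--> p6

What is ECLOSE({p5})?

Start with {p5}.
From p5 via ϵ: add p6, p11.
From p6 via ϵ: add p9.
From p11 via ϵ: add p10, p14.
From p9 via ϵ: add p2.
From p2 via ϵ: add p0.
From p0 via ϵ: add p12.
No new states can be added; the closed set is {p0, p2, p5, p6, p9, p10, p11, p12, p14}.

{p0, p2, p5, p6, p9, p10, p11, p12, p14}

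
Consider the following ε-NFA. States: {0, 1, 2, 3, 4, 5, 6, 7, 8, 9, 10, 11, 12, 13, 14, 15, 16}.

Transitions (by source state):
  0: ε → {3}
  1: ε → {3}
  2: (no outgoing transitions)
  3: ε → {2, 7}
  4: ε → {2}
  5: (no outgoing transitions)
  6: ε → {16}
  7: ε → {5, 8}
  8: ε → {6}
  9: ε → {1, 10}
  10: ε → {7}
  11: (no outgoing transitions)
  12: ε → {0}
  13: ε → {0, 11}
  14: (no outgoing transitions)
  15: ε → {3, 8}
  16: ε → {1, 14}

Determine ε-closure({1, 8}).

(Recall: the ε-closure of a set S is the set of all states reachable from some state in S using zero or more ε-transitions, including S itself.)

{1, 2, 3, 5, 6, 7, 8, 14, 16}

Start with {1, 8}.
From 1 via ε: add 3.
From 8 via ε: add 6.
From 3 via ε: add 2, 7.
From 6 via ε: add 16.
From 7 via ε: add 5.
From 16 via ε: add 14.
No new states can be added; the closed set is {1, 2, 3, 5, 6, 7, 8, 14, 16}.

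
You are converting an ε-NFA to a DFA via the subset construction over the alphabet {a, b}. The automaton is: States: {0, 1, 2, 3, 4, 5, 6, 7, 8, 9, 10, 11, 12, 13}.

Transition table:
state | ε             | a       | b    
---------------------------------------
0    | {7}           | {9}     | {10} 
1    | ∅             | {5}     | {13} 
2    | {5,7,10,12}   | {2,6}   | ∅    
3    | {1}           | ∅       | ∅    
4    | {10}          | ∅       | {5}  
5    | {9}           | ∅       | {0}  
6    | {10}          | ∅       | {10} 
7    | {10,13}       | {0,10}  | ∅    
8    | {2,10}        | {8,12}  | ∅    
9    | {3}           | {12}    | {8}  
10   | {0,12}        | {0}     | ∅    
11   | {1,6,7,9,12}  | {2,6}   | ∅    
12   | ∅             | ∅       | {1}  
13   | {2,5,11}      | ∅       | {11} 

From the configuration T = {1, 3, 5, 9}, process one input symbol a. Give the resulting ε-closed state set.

1 on a → {5}.
9 on a → {12}.
No a-transition from 3, 5.
Union after reading a: {5, 12}.
Now take the ε-closure:
From 5 via ε: add 9.
From 9 via ε: add 3.
From 3 via ε: add 1.
No new states can be added; the closed set is {1, 3, 5, 9, 12}.

{1, 3, 5, 9, 12}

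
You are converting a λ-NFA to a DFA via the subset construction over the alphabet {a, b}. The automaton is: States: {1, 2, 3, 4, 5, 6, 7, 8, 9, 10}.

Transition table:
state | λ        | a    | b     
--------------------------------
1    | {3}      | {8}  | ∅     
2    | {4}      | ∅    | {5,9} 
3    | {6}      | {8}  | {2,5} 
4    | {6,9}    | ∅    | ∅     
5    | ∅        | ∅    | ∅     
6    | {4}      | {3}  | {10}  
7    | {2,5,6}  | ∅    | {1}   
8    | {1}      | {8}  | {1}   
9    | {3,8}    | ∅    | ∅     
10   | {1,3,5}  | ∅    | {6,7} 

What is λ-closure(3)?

Start with {3}.
From 3 via λ: add 6.
From 6 via λ: add 4.
From 4 via λ: add 9.
From 9 via λ: add 8.
From 8 via λ: add 1.
No new states can be added; the closed set is {1, 3, 4, 6, 8, 9}.

{1, 3, 4, 6, 8, 9}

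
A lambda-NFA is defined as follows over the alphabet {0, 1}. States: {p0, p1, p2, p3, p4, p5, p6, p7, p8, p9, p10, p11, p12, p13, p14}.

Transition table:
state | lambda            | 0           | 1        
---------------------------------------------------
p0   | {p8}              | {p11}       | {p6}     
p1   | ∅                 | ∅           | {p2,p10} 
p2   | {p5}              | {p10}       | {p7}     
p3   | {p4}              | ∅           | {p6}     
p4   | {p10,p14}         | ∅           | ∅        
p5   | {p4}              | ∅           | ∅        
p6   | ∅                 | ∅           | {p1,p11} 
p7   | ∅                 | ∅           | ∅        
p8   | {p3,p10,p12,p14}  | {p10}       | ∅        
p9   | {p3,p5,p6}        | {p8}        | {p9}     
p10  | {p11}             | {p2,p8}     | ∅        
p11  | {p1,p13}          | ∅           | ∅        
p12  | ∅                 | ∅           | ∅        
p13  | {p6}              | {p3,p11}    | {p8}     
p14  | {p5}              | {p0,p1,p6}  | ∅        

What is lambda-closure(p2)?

Start with {p2}.
From p2 via lambda: add p5.
From p5 via lambda: add p4.
From p4 via lambda: add p10, p14.
From p10 via lambda: add p11.
From p11 via lambda: add p1, p13.
From p13 via lambda: add p6.
No new states can be added; the closed set is {p1, p2, p4, p5, p6, p10, p11, p13, p14}.

{p1, p2, p4, p5, p6, p10, p11, p13, p14}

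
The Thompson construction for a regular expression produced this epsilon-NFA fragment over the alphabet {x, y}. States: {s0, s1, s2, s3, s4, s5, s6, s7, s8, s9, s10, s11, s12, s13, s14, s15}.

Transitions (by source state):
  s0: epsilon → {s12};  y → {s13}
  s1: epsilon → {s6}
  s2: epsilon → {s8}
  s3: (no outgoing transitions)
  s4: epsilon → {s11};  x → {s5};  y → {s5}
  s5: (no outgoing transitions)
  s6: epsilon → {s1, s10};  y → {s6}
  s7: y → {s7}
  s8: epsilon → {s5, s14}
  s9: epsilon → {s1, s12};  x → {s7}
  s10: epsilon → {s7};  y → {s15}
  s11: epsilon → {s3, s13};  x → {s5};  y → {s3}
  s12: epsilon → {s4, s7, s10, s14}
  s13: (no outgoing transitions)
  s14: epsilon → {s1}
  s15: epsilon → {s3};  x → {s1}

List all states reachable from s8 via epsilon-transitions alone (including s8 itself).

Start with {s8}.
From s8 via epsilon: add s5, s14.
From s14 via epsilon: add s1.
From s1 via epsilon: add s6.
From s6 via epsilon: add s10.
From s10 via epsilon: add s7.
No new states can be added; the closed set is {s1, s5, s6, s7, s8, s10, s14}.

{s1, s5, s6, s7, s8, s10, s14}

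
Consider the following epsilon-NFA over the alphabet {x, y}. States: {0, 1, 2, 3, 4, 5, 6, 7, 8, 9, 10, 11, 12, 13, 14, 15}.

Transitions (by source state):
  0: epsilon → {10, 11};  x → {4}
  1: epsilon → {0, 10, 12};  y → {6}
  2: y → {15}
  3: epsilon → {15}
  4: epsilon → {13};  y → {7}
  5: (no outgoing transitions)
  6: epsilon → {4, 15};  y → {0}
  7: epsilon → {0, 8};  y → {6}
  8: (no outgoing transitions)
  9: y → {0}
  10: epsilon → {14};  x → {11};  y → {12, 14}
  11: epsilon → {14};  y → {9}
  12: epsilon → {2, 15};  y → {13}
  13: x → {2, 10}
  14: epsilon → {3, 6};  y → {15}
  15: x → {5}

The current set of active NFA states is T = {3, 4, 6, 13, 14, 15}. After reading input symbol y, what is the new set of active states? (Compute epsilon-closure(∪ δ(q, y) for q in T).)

{0, 3, 4, 6, 7, 8, 10, 11, 13, 14, 15}

4 on y → {7}.
6 on y → {0}.
14 on y → {15}.
No y-transition from 3, 13, 15.
Union after reading y: {0, 7, 15}.
Now take the epsilon-closure:
From 0 via epsilon: add 10, 11.
From 7 via epsilon: add 8.
From 10 via epsilon: add 14.
From 14 via epsilon: add 3, 6.
From 6 via epsilon: add 4.
From 4 via epsilon: add 13.
No new states can be added; the closed set is {0, 3, 4, 6, 7, 8, 10, 11, 13, 14, 15}.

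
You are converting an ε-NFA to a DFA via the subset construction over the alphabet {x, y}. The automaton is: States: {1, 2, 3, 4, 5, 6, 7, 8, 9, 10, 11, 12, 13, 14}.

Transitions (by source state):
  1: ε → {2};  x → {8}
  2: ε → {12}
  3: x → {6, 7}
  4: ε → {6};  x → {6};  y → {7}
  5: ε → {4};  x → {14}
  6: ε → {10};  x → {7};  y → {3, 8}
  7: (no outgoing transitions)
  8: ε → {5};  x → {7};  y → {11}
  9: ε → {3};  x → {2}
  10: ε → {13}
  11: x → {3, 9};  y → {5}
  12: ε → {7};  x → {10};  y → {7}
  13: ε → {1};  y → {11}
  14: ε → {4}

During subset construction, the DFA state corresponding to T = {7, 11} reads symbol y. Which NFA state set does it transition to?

{1, 2, 4, 5, 6, 7, 10, 12, 13}

11 on y → {5}.
No y-transition from 7.
Union after reading y: {5}.
Now take the ε-closure:
From 5 via ε: add 4.
From 4 via ε: add 6.
From 6 via ε: add 10.
From 10 via ε: add 13.
From 13 via ε: add 1.
From 1 via ε: add 2.
From 2 via ε: add 12.
From 12 via ε: add 7.
No new states can be added; the closed set is {1, 2, 4, 5, 6, 7, 10, 12, 13}.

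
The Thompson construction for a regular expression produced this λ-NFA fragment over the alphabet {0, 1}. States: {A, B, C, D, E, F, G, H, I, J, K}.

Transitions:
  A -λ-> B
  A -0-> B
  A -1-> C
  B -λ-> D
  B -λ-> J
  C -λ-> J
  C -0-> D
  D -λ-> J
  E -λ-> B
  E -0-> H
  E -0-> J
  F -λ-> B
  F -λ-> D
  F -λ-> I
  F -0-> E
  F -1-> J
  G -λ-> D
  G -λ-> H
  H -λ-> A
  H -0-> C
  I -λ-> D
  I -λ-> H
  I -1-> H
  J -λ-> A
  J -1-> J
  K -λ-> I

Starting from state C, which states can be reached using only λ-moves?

Start with {C}.
From C via λ: add J.
From J via λ: add A.
From A via λ: add B.
From B via λ: add D.
No new states can be added; the closed set is {A, B, C, D, J}.

{A, B, C, D, J}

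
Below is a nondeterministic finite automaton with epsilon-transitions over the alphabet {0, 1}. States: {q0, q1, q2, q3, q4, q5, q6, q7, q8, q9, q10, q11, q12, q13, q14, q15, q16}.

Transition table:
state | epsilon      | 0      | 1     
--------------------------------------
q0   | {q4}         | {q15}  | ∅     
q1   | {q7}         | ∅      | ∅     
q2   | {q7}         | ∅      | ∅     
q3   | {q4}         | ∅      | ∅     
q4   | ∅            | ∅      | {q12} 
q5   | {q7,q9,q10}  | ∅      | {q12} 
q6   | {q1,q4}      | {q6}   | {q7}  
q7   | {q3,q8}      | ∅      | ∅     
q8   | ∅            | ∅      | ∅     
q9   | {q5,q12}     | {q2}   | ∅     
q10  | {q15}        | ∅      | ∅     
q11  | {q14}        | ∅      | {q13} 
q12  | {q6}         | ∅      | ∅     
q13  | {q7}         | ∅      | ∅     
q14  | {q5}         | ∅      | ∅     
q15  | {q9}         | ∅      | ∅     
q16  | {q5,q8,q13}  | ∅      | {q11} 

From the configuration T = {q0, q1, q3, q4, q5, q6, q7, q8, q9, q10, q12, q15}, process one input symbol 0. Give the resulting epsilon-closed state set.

q0 on 0 → {q15}.
q6 on 0 → {q6}.
q9 on 0 → {q2}.
No 0-transition from q1, q3, q4, q5, q7, q8, q10, q12, q15.
Union after reading 0: {q2, q6, q15}.
Now take the epsilon-closure:
From q2 via epsilon: add q7.
From q6 via epsilon: add q1, q4.
From q15 via epsilon: add q9.
From q7 via epsilon: add q3, q8.
From q9 via epsilon: add q5, q12.
From q5 via epsilon: add q10.
No new states can be added; the closed set is {q1, q2, q3, q4, q5, q6, q7, q8, q9, q10, q12, q15}.

{q1, q2, q3, q4, q5, q6, q7, q8, q9, q10, q12, q15}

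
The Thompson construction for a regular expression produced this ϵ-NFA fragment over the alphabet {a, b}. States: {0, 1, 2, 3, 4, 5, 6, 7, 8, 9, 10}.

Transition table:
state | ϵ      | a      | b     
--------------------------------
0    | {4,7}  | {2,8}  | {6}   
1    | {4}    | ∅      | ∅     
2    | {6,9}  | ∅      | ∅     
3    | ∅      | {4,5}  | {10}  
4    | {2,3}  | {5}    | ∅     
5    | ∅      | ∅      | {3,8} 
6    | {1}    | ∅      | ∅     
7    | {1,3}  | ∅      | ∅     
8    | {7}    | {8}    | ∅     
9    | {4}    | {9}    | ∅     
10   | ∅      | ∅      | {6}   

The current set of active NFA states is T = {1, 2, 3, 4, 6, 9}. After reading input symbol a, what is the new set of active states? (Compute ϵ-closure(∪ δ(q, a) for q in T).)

3 on a → {4, 5}.
4 on a → {5}.
9 on a → {9}.
No a-transition from 1, 2, 6.
Union after reading a: {4, 5, 9}.
Now take the ϵ-closure:
From 4 via ϵ: add 2, 3.
From 2 via ϵ: add 6.
From 6 via ϵ: add 1.
No new states can be added; the closed set is {1, 2, 3, 4, 5, 6, 9}.

{1, 2, 3, 4, 5, 6, 9}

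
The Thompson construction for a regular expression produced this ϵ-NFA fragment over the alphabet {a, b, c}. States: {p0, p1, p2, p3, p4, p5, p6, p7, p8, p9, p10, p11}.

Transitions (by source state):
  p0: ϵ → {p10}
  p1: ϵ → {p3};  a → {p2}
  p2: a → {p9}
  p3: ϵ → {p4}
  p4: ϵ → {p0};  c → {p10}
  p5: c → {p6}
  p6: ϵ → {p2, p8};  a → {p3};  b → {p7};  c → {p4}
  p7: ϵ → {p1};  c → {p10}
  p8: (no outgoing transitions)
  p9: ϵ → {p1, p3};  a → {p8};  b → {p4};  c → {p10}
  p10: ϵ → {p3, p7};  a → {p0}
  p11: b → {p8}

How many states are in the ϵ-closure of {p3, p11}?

7

Start with {p3, p11}.
From p3 via ϵ: add p4.
From p4 via ϵ: add p0.
From p0 via ϵ: add p10.
From p10 via ϵ: add p7.
From p7 via ϵ: add p1.
ϵ-closure = {p0, p1, p3, p4, p7, p10, p11}, which has 7 states.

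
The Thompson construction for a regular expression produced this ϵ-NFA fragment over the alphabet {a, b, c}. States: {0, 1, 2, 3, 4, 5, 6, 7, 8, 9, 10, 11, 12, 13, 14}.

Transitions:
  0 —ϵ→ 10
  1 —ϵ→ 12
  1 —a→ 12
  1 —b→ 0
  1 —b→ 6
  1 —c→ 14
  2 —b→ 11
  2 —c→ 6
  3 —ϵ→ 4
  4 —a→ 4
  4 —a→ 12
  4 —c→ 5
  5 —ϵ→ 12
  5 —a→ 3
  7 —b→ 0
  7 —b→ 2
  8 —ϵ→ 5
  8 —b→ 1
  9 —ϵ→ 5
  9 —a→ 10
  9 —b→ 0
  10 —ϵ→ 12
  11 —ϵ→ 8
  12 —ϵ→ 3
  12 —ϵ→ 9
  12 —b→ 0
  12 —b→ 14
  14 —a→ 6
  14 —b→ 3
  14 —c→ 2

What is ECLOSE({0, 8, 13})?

{0, 3, 4, 5, 8, 9, 10, 12, 13}

Start with {0, 8, 13}.
From 0 via ϵ: add 10.
From 8 via ϵ: add 5.
From 5 via ϵ: add 12.
From 12 via ϵ: add 3, 9.
From 3 via ϵ: add 4.
No new states can be added; the closed set is {0, 3, 4, 5, 8, 9, 10, 12, 13}.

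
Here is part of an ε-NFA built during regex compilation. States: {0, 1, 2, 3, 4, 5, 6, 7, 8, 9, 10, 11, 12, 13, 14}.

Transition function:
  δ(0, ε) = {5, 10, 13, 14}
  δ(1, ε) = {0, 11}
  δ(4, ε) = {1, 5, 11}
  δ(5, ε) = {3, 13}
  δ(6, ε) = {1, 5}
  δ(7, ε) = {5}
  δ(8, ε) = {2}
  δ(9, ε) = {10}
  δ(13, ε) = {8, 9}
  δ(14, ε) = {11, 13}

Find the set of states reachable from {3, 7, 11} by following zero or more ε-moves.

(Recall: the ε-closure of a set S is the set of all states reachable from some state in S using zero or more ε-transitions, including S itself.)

Start with {3, 7, 11}.
From 7 via ε: add 5.
From 5 via ε: add 13.
From 13 via ε: add 8, 9.
From 8 via ε: add 2.
From 9 via ε: add 10.
No new states can be added; the closed set is {2, 3, 5, 7, 8, 9, 10, 11, 13}.

{2, 3, 5, 7, 8, 9, 10, 11, 13}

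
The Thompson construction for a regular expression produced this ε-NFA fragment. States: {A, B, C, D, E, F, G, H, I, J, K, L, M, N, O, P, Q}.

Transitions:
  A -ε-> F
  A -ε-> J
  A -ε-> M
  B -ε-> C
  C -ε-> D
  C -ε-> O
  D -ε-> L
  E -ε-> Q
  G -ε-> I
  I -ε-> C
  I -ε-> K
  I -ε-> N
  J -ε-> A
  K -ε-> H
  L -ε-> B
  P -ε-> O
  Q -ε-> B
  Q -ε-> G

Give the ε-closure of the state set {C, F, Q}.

Start with {C, F, Q}.
From C via ε: add D, O.
From Q via ε: add B, G.
From D via ε: add L.
From G via ε: add I.
From I via ε: add K, N.
From K via ε: add H.
No new states can be added; the closed set is {B, C, D, F, G, H, I, K, L, N, O, Q}.

{B, C, D, F, G, H, I, K, L, N, O, Q}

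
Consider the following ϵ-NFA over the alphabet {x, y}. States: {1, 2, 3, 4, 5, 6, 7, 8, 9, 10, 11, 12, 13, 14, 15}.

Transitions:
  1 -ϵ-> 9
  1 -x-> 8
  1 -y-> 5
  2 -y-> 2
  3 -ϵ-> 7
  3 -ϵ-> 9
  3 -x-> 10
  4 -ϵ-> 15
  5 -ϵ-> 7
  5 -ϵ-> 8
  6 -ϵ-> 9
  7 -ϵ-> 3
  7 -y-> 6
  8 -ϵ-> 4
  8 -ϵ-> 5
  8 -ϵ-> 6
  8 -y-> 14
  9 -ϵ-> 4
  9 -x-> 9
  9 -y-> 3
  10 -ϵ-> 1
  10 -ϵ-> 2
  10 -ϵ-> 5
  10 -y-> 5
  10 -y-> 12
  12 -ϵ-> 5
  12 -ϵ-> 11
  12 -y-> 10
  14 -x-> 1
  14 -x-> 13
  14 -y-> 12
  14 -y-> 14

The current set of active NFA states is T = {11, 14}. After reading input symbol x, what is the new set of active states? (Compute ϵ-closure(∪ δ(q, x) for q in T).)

14 on x → {1, 13}.
No x-transition from 11.
Union after reading x: {1, 13}.
Now take the ϵ-closure:
From 1 via ϵ: add 9.
From 9 via ϵ: add 4.
From 4 via ϵ: add 15.
No new states can be added; the closed set is {1, 4, 9, 13, 15}.

{1, 4, 9, 13, 15}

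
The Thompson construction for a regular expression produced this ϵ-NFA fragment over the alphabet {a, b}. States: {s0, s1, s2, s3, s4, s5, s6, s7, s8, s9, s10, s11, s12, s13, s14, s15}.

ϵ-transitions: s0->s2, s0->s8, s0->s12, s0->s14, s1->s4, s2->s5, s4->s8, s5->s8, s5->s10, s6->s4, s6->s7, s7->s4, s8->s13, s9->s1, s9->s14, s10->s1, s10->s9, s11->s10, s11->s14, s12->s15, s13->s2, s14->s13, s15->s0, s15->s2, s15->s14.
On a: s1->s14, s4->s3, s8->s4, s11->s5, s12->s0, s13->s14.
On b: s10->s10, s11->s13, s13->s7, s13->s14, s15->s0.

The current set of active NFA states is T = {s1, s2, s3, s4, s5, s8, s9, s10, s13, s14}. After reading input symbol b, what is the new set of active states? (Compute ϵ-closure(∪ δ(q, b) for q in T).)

{s1, s2, s4, s5, s7, s8, s9, s10, s13, s14}

s10 on b → {s10}.
s13 on b → {s7, s14}.
No b-transition from s1, s2, s3, s4, s5, s8, s9, s14.
Union after reading b: {s7, s10, s14}.
Now take the ϵ-closure:
From s7 via ϵ: add s4.
From s10 via ϵ: add s1, s9.
From s14 via ϵ: add s13.
From s4 via ϵ: add s8.
From s13 via ϵ: add s2.
From s2 via ϵ: add s5.
No new states can be added; the closed set is {s1, s2, s4, s5, s7, s8, s9, s10, s13, s14}.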